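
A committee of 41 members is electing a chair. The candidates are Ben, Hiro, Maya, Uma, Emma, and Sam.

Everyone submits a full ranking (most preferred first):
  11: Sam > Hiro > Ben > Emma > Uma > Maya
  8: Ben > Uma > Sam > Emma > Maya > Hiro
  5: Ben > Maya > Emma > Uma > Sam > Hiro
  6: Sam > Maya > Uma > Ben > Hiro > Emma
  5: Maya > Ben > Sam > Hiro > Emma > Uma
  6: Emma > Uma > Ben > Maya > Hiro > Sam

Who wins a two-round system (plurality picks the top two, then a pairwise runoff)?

Ben

Round 1 first-place votes: Ben 13, Hiro 0, Maya 5, Uma 0, Emma 6, Sam 17. Sam and Ben advance.
Runoff: Sam is ranked above Ben on 17 ballots, Ben above Sam on 24.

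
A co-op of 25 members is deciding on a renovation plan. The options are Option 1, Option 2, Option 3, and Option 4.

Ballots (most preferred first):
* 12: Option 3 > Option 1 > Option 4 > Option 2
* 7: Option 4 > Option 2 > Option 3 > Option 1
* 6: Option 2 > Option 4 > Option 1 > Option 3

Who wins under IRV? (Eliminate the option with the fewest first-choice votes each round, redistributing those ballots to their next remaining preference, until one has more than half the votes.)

Option 4

Round 1: Option 1 0, Option 2 6, Option 3 12, Option 4 7. Option 1 eliminated.
Round 2: Option 2 6, Option 3 12, Option 4 7. Option 2 eliminated.
Round 3: Option 3 12, Option 4 13. Option 4 has a majority (≥13).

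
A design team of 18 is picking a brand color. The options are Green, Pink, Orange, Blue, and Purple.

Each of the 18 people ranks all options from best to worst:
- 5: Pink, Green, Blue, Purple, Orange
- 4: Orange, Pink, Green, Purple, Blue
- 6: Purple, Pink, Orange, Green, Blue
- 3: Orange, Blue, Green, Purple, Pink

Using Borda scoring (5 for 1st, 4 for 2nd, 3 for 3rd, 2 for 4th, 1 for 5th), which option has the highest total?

Green: 5×4 + 4×3 + 6×2 + 3×3 = 53
Pink: 5×5 + 4×4 + 6×4 + 3×1 = 68
Orange: 5×1 + 4×5 + 6×3 + 3×5 = 58
Blue: 5×3 + 4×1 + 6×1 + 3×4 = 37
Purple: 5×2 + 4×2 + 6×5 + 3×2 = 54

Pink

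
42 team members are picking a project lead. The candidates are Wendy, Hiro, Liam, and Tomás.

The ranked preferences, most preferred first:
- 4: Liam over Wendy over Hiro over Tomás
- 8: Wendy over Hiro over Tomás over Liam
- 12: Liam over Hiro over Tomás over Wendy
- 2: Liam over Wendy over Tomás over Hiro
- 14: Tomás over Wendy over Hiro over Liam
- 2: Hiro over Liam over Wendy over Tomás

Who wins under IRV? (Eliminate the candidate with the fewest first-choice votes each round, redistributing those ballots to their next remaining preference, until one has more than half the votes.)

Round 1: Wendy 8, Hiro 2, Liam 18, Tomás 14. Hiro eliminated.
Round 2: Wendy 8, Liam 20, Tomás 14. Wendy eliminated.
Round 3: Liam 20, Tomás 22. Tomás has a majority (≥22).

Tomás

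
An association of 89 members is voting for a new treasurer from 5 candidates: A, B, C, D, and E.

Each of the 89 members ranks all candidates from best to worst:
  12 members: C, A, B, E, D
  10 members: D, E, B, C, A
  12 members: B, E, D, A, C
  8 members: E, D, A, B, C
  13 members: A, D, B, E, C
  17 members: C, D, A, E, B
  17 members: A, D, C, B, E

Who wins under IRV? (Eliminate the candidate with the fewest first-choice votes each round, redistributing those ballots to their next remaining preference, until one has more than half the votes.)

Round 1: A 30, B 12, C 29, D 10, E 8. E eliminated.
Round 2: A 30, B 12, C 29, D 18. B eliminated.
Round 3: A 30, C 29, D 30. C eliminated.
Round 4: A 42, D 47. D has a majority (≥45).

D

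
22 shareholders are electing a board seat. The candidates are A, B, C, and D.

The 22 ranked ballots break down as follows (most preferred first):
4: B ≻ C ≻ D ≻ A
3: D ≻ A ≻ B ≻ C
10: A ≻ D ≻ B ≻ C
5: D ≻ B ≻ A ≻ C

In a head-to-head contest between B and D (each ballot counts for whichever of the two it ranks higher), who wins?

D

B is ranked above D on 4 ballots; D above B on 18.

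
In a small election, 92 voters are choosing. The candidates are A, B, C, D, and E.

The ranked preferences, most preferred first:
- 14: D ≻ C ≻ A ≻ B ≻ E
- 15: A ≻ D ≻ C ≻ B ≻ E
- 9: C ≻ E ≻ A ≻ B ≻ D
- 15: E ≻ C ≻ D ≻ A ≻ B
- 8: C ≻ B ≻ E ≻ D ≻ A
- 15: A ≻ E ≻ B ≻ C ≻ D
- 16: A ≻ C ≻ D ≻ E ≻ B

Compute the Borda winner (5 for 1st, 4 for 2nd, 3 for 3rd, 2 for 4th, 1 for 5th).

A: 14×3 + 15×5 + 9×3 + 15×2 + 8×1 + 15×5 + 16×5 = 337
B: 14×2 + 15×2 + 9×2 + 15×1 + 8×4 + 15×3 + 16×1 = 184
C: 14×4 + 15×3 + 9×5 + 15×4 + 8×5 + 15×2 + 16×4 = 340
D: 14×5 + 15×4 + 9×1 + 15×3 + 8×2 + 15×1 + 16×3 = 263
E: 14×1 + 15×1 + 9×4 + 15×5 + 8×3 + 15×4 + 16×2 = 256

C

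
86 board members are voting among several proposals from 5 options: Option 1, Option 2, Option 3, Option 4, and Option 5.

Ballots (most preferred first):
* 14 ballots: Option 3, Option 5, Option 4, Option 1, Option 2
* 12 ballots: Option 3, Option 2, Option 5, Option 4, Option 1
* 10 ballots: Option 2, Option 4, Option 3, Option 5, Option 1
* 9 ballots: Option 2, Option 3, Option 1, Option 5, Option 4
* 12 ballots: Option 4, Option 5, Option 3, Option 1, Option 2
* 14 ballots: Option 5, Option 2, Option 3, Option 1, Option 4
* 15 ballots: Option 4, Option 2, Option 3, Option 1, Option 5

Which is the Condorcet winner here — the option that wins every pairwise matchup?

Option 2

Option 2 vs Option 1: 60–26
Option 2 vs Option 3: 48–38
Option 2 vs Option 4: 45–41
Option 2 vs Option 5: 46–40
Option 2 beats every other option.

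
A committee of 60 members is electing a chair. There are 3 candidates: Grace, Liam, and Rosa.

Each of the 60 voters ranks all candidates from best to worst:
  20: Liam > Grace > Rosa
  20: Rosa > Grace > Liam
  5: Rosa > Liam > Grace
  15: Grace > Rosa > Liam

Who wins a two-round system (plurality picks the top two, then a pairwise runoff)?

Rosa

Round 1 first-place votes: Grace 15, Liam 20, Rosa 25. Rosa and Liam advance.
Runoff: Rosa is ranked above Liam on 40 ballots, Liam above Rosa on 20.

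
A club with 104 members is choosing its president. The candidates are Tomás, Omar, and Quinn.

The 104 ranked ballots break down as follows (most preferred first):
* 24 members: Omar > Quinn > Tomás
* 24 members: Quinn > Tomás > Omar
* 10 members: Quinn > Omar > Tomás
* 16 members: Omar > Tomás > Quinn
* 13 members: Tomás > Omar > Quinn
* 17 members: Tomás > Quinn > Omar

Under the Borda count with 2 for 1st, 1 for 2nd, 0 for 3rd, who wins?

Quinn

Tomás: 24×0 + 24×1 + 10×0 + 16×1 + 13×2 + 17×2 = 100
Omar: 24×2 + 24×0 + 10×1 + 16×2 + 13×1 + 17×0 = 103
Quinn: 24×1 + 24×2 + 10×2 + 16×0 + 13×0 + 17×1 = 109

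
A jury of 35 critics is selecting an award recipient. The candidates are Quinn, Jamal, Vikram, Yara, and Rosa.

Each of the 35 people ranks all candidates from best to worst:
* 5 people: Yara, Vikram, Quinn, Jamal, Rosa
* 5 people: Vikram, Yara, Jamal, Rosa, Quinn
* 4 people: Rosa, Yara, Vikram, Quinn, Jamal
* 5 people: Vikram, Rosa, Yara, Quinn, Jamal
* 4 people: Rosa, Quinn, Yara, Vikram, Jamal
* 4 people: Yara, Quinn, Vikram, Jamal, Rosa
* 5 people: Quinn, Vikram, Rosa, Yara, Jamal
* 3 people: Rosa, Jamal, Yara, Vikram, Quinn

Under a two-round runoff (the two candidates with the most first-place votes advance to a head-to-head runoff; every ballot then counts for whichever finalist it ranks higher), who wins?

Vikram

Round 1 first-place votes: Quinn 5, Jamal 0, Vikram 10, Yara 9, Rosa 11. Rosa and Vikram advance.
Runoff: Rosa is ranked above Vikram on 11 ballots, Vikram above Rosa on 24.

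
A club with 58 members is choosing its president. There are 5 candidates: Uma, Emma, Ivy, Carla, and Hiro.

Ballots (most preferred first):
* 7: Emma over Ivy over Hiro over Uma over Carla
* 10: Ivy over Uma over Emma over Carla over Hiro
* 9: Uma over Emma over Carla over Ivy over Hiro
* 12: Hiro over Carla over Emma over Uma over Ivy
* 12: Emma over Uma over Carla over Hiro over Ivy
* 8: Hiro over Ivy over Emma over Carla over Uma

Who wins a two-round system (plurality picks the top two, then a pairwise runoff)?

Round 1 first-place votes: Uma 9, Emma 19, Ivy 10, Carla 0, Hiro 20. Hiro and Emma advance.
Runoff: Hiro is ranked above Emma on 20 ballots, Emma above Hiro on 38.

Emma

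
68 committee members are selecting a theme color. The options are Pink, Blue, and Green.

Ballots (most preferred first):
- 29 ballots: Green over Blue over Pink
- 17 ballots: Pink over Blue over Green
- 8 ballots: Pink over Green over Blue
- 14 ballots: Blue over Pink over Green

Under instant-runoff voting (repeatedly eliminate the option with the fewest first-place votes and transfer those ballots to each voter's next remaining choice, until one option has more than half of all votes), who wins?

Pink

Round 1: Pink 25, Blue 14, Green 29. Blue eliminated.
Round 2: Pink 39, Green 29. Pink has a majority (≥35).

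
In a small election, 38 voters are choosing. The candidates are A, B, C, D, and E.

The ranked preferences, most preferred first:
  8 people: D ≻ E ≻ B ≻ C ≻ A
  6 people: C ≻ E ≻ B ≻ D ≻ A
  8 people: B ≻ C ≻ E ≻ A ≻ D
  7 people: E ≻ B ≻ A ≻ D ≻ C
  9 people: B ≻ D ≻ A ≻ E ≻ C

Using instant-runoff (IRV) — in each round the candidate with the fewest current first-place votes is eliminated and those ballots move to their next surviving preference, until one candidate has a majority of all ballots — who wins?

Round 1: A 0, B 17, C 6, D 8, E 7. A eliminated.
Round 2: B 17, C 6, D 8, E 7. C eliminated.
Round 3: B 17, D 8, E 13. D eliminated.
Round 4: B 17, E 21. E has a majority (≥20).

E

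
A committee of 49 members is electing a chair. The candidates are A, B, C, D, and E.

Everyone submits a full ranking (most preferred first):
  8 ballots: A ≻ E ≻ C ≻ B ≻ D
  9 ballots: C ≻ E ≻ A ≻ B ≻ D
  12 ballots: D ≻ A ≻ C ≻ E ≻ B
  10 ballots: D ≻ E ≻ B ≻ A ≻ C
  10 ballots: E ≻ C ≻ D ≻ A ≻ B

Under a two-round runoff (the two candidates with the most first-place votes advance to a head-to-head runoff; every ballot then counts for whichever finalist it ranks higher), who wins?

Round 1 first-place votes: A 8, B 0, C 9, D 22, E 10. D and E advance.
Runoff: D is ranked above E on 22 ballots, E above D on 27.

E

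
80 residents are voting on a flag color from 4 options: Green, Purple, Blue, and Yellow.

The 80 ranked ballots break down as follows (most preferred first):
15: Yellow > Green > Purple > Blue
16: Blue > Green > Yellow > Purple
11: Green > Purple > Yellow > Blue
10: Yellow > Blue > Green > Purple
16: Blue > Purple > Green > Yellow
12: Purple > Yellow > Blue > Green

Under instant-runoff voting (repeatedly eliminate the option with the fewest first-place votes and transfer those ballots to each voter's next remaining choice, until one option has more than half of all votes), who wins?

Round 1: Green 11, Purple 12, Blue 32, Yellow 25. Green eliminated.
Round 2: Purple 23, Blue 32, Yellow 25. Purple eliminated.
Round 3: Blue 32, Yellow 48. Yellow has a majority (≥41).

Yellow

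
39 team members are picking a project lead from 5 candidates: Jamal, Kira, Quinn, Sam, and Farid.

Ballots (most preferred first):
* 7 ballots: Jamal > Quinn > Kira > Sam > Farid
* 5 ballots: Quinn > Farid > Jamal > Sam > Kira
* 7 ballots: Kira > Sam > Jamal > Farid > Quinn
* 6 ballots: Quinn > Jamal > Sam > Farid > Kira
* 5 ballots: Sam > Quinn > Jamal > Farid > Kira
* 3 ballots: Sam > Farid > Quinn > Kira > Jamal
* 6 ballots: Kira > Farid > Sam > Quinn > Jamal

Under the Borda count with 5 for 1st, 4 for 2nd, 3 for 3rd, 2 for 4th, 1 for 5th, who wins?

Jamal: 7×5 + 5×3 + 7×3 + 6×4 + 5×3 + 3×1 + 6×1 = 119
Kira: 7×3 + 5×1 + 7×5 + 6×1 + 5×1 + 3×2 + 6×5 = 108
Quinn: 7×4 + 5×5 + 7×1 + 6×5 + 5×4 + 3×3 + 6×2 = 131
Sam: 7×2 + 5×2 + 7×4 + 6×3 + 5×5 + 3×5 + 6×3 = 128
Farid: 7×1 + 5×4 + 7×2 + 6×2 + 5×2 + 3×4 + 6×4 = 99

Quinn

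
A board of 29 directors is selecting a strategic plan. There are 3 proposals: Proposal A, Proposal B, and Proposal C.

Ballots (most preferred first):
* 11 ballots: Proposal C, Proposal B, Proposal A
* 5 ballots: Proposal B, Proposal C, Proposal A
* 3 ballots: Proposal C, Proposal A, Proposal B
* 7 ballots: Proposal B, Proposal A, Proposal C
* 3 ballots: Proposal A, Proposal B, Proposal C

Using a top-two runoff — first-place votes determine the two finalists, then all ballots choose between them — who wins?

Round 1 first-place votes: Proposal A 3, Proposal B 12, Proposal C 14. Proposal C and Proposal B advance.
Runoff: Proposal C is ranked above Proposal B on 14 ballots, Proposal B above Proposal C on 15.

Proposal B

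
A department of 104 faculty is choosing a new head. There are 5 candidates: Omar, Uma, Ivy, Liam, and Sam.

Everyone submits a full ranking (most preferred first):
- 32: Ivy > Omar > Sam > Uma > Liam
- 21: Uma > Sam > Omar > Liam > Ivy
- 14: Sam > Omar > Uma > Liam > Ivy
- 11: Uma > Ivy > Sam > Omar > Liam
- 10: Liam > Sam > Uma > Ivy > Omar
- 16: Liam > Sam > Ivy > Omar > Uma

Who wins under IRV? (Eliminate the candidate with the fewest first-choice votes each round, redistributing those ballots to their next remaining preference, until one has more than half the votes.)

Round 1: Omar 0, Uma 32, Ivy 32, Liam 26, Sam 14. Omar eliminated.
Round 2: Uma 32, Ivy 32, Liam 26, Sam 14. Sam eliminated.
Round 3: Uma 46, Ivy 32, Liam 26. Liam eliminated.
Round 4: Uma 56, Ivy 48. Uma has a majority (≥53).

Uma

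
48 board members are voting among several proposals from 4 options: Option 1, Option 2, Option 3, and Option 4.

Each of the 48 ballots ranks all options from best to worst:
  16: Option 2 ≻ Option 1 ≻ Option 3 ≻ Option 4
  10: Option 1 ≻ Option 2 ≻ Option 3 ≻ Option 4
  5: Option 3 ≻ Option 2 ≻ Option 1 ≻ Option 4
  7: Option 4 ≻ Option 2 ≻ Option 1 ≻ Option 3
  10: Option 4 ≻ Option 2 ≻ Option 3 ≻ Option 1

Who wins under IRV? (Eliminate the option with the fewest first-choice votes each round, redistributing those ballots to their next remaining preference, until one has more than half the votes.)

Option 2

Round 1: Option 1 10, Option 2 16, Option 3 5, Option 4 17. Option 3 eliminated.
Round 2: Option 1 10, Option 2 21, Option 4 17. Option 1 eliminated.
Round 3: Option 2 31, Option 4 17. Option 2 has a majority (≥25).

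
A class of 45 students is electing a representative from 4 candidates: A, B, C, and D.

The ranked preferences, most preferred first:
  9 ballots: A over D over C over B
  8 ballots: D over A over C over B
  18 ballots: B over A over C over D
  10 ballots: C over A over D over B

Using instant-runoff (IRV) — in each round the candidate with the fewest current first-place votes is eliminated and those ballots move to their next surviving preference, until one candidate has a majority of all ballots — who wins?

Round 1: A 9, B 18, C 10, D 8. D eliminated.
Round 2: A 17, B 18, C 10. C eliminated.
Round 3: A 27, B 18. A has a majority (≥23).

A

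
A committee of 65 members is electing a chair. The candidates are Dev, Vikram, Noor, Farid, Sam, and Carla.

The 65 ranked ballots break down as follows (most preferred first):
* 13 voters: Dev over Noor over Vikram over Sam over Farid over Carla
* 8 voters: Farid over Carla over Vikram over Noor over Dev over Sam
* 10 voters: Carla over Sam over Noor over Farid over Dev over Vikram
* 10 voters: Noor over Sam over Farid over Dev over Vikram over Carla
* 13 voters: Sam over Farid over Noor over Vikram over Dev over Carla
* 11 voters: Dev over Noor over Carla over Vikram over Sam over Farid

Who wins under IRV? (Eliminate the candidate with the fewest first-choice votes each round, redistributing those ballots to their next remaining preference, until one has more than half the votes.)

Sam

Round 1: Dev 24, Vikram 0, Noor 10, Farid 8, Sam 13, Carla 10. Vikram eliminated.
Round 2: Dev 24, Noor 10, Farid 8, Sam 13, Carla 10. Farid eliminated.
Round 3: Dev 24, Noor 10, Sam 13, Carla 18. Noor eliminated.
Round 4: Dev 24, Sam 23, Carla 18. Carla eliminated.
Round 5: Dev 32, Sam 33. Sam has a majority (≥33).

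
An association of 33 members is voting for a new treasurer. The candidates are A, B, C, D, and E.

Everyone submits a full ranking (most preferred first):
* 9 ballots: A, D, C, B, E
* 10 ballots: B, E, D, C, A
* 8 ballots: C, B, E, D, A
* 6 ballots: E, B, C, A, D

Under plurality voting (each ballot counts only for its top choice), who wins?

B

First-place votes: A 9, B 10, C 8, D 0, E 6.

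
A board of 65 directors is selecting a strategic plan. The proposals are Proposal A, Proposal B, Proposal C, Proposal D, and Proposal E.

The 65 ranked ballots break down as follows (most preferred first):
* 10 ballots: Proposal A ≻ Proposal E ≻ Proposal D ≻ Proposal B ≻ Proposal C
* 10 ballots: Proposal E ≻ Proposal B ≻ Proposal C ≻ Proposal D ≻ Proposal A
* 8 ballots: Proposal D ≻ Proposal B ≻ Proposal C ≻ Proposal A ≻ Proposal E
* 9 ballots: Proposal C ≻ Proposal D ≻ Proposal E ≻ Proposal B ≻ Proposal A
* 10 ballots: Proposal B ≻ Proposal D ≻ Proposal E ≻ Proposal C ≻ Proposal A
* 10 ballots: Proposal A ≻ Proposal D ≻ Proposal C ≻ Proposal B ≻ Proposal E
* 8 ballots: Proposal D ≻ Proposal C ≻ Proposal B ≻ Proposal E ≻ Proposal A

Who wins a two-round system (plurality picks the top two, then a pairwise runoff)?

Proposal D

Round 1 first-place votes: Proposal A 20, Proposal B 10, Proposal C 9, Proposal D 16, Proposal E 10. Proposal A and Proposal D advance.
Runoff: Proposal A is ranked above Proposal D on 20 ballots, Proposal D above Proposal A on 45.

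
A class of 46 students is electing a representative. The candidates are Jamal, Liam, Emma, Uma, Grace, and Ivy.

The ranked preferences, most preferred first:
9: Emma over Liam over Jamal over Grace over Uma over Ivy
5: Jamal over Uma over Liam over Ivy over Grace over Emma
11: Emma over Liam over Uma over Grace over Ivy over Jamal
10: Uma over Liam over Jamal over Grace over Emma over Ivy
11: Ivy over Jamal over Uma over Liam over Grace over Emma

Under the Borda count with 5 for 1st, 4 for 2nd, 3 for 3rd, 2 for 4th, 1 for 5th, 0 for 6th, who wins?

Liam

Jamal: 9×3 + 5×5 + 11×0 + 10×3 + 11×4 = 126
Liam: 9×4 + 5×3 + 11×4 + 10×4 + 11×2 = 157
Emma: 9×5 + 5×0 + 11×5 + 10×1 + 11×0 = 110
Uma: 9×1 + 5×4 + 11×3 + 10×5 + 11×3 = 145
Grace: 9×2 + 5×1 + 11×2 + 10×2 + 11×1 = 76
Ivy: 9×0 + 5×2 + 11×1 + 10×0 + 11×5 = 76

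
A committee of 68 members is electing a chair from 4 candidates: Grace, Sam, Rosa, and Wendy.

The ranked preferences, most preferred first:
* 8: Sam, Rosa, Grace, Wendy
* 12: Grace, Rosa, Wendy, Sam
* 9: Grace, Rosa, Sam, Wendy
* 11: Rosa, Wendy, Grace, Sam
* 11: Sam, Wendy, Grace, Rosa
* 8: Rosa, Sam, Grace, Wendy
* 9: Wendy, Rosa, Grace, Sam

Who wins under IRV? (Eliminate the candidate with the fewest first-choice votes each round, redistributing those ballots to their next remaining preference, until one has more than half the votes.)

Round 1: Grace 21, Sam 19, Rosa 19, Wendy 9. Wendy eliminated.
Round 2: Grace 21, Sam 19, Rosa 28. Sam eliminated.
Round 3: Grace 32, Rosa 36. Rosa has a majority (≥35).

Rosa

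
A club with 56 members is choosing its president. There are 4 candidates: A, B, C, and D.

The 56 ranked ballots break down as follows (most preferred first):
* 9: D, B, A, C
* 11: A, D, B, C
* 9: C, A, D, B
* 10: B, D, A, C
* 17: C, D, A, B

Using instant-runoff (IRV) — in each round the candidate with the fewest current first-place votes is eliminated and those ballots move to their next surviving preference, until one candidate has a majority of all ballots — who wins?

B

Round 1: A 11, B 10, C 26, D 9. D eliminated.
Round 2: A 11, B 19, C 26. A eliminated.
Round 3: B 30, C 26. B has a majority (≥29).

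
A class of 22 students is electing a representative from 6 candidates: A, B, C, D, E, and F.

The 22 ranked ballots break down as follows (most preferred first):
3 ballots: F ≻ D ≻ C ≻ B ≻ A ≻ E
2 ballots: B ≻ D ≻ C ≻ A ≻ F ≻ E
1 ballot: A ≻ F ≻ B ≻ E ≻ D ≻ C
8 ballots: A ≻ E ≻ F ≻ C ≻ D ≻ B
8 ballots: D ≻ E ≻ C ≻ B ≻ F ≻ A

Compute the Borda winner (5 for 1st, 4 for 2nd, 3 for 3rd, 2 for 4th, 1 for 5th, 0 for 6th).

D

A: 3×1 + 2×2 + 1×5 + 8×5 + 8×0 = 52
B: 3×2 + 2×5 + 1×3 + 8×0 + 8×2 = 35
C: 3×3 + 2×3 + 1×0 + 8×2 + 8×3 = 55
D: 3×4 + 2×4 + 1×1 + 8×1 + 8×5 = 69
E: 3×0 + 2×0 + 1×2 + 8×4 + 8×4 = 66
F: 3×5 + 2×1 + 1×4 + 8×3 + 8×1 = 53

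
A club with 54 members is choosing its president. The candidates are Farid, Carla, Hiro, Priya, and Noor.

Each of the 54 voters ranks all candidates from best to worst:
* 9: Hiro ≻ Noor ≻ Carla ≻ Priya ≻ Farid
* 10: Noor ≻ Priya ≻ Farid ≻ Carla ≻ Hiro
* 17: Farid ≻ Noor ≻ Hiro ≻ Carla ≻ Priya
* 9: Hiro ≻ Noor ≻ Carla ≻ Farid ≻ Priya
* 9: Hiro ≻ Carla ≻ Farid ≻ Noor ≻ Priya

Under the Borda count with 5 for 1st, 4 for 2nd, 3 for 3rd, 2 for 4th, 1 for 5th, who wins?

Noor

Farid: 9×1 + 10×3 + 17×5 + 9×2 + 9×3 = 169
Carla: 9×3 + 10×2 + 17×2 + 9×3 + 9×4 = 144
Hiro: 9×5 + 10×1 + 17×3 + 9×5 + 9×5 = 196
Priya: 9×2 + 10×4 + 17×1 + 9×1 + 9×1 = 93
Noor: 9×4 + 10×5 + 17×4 + 9×4 + 9×2 = 208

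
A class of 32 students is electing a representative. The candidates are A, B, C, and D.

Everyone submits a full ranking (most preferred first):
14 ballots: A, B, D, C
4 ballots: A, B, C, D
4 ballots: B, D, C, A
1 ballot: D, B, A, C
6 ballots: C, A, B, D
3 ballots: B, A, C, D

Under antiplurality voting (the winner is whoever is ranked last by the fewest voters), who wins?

Last-place votes: A 4, B 0, C 15, D 13.

B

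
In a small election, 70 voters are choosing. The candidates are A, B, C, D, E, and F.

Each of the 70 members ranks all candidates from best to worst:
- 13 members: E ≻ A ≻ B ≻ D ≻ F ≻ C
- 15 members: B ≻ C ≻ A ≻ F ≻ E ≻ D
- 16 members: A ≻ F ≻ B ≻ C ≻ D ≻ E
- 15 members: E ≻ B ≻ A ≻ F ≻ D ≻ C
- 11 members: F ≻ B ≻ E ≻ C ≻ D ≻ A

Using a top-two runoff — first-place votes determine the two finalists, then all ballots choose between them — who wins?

Round 1 first-place votes: A 16, B 15, C 0, D 0, E 28, F 11. E and A advance.
Runoff: E is ranked above A on 39 ballots, A above E on 31.

E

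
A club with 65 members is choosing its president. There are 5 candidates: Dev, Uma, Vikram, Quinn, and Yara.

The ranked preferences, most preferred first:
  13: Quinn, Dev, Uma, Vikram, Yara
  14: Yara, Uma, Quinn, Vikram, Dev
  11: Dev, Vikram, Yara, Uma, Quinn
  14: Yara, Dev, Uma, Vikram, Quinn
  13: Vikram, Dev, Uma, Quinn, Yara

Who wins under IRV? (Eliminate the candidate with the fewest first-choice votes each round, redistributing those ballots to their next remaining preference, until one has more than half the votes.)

Round 1: Dev 11, Uma 0, Vikram 13, Quinn 13, Yara 28. Uma eliminated.
Round 2: Dev 11, Vikram 13, Quinn 13, Yara 28. Dev eliminated.
Round 3: Vikram 24, Quinn 13, Yara 28. Quinn eliminated.
Round 4: Vikram 37, Yara 28. Vikram has a majority (≥33).

Vikram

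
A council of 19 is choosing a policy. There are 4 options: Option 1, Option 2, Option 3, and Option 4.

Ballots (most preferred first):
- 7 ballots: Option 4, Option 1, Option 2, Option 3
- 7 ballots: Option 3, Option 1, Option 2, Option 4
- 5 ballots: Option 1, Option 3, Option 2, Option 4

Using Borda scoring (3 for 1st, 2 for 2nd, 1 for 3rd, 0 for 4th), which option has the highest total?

Option 1: 7×2 + 7×2 + 5×3 = 43
Option 2: 7×1 + 7×1 + 5×1 = 19
Option 3: 7×0 + 7×3 + 5×2 = 31
Option 4: 7×3 + 7×0 + 5×0 = 21

Option 1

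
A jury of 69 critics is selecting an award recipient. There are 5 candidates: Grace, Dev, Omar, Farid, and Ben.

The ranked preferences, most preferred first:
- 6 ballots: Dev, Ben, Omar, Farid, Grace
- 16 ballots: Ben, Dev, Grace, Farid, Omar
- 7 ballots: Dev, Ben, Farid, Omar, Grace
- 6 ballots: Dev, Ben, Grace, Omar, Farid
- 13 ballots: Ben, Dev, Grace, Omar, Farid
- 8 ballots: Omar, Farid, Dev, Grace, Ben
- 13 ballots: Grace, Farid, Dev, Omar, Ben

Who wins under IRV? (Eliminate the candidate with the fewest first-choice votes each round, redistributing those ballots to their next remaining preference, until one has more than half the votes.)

Round 1: Grace 13, Dev 19, Omar 8, Farid 0, Ben 29. Farid eliminated.
Round 2: Grace 13, Dev 19, Omar 8, Ben 29. Omar eliminated.
Round 3: Grace 13, Dev 27, Ben 29. Grace eliminated.
Round 4: Dev 40, Ben 29. Dev has a majority (≥35).

Dev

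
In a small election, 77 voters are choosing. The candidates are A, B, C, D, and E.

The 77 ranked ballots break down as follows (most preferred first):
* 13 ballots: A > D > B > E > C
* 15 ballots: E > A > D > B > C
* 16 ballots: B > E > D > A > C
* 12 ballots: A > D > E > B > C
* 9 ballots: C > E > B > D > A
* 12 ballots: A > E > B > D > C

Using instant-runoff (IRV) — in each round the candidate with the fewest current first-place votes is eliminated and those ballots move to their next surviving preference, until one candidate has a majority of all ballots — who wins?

E

Round 1: A 37, B 16, C 9, D 0, E 15. D eliminated.
Round 2: A 37, B 16, C 9, E 15. C eliminated.
Round 3: A 37, B 16, E 24. B eliminated.
Round 4: A 37, E 40. E has a majority (≥39).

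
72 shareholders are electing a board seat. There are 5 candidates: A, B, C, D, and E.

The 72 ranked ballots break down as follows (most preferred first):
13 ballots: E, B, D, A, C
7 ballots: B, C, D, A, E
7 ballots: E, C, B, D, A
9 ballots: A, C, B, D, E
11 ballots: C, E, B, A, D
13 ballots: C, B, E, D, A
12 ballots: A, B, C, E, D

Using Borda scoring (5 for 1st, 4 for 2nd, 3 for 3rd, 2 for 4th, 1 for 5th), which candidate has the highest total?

B

A: 13×2 + 7×2 + 7×1 + 9×5 + 11×2 + 13×1 + 12×5 = 187
B: 13×4 + 7×5 + 7×3 + 9×3 + 11×3 + 13×4 + 12×4 = 268
C: 13×1 + 7×4 + 7×4 + 9×4 + 11×5 + 13×5 + 12×3 = 261
D: 13×3 + 7×3 + 7×2 + 9×2 + 11×1 + 13×2 + 12×1 = 141
E: 13×5 + 7×1 + 7×5 + 9×1 + 11×4 + 13×3 + 12×2 = 223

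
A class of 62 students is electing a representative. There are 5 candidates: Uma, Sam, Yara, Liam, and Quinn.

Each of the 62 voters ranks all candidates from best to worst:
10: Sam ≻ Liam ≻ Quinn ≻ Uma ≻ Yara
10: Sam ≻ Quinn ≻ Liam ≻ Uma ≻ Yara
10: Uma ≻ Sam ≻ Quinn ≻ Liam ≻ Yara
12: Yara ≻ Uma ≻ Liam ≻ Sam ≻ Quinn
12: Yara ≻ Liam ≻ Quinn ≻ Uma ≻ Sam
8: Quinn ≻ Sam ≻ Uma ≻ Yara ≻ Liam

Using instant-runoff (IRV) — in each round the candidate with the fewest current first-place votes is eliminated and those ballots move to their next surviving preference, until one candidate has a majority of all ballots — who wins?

Sam

Round 1: Uma 10, Sam 20, Yara 24, Liam 0, Quinn 8. Liam eliminated.
Round 2: Uma 10, Sam 20, Yara 24, Quinn 8. Quinn eliminated.
Round 3: Uma 10, Sam 28, Yara 24. Uma eliminated.
Round 4: Sam 38, Yara 24. Sam has a majority (≥32).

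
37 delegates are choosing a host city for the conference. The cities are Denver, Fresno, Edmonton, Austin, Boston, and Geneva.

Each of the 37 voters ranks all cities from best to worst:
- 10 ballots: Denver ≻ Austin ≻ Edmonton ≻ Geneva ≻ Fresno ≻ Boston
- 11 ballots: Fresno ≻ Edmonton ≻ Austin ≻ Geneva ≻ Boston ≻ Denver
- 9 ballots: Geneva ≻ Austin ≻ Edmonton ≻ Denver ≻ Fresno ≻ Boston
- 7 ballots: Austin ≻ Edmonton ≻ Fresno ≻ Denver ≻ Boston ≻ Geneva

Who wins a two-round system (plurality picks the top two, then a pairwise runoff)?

Round 1 first-place votes: Denver 10, Fresno 11, Edmonton 0, Austin 7, Boston 0, Geneva 9. Fresno and Denver advance.
Runoff: Fresno is ranked above Denver on 18 ballots, Denver above Fresno on 19.

Denver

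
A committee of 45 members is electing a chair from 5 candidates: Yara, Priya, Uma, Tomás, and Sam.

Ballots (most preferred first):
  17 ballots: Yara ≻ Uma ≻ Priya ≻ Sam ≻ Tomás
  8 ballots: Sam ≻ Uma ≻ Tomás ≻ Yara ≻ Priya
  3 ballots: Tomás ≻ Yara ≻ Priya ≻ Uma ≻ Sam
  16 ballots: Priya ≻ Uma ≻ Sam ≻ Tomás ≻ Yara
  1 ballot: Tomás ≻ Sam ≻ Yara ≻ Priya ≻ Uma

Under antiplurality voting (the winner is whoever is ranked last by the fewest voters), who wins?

Uma

Last-place votes: Yara 16, Priya 8, Uma 1, Tomás 17, Sam 3.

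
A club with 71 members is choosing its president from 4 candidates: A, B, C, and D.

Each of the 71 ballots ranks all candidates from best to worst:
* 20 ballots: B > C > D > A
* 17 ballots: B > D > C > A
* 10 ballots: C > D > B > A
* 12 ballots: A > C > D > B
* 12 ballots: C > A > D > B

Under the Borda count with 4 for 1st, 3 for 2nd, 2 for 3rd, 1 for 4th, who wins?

C

A: 20×1 + 17×1 + 10×1 + 12×4 + 12×3 = 131
B: 20×4 + 17×4 + 10×2 + 12×1 + 12×1 = 192
C: 20×3 + 17×2 + 10×4 + 12×3 + 12×4 = 218
D: 20×2 + 17×3 + 10×3 + 12×2 + 12×2 = 169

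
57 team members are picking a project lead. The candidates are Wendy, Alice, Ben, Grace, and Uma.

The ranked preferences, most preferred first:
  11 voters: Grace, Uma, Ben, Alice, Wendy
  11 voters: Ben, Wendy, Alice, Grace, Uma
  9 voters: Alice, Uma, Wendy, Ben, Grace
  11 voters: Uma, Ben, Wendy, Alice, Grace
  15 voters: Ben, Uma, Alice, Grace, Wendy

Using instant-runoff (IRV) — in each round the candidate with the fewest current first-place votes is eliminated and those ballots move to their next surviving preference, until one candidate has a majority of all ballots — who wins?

Uma

Round 1: Wendy 0, Alice 9, Ben 26, Grace 11, Uma 11. Wendy eliminated.
Round 2: Alice 9, Ben 26, Grace 11, Uma 11. Alice eliminated.
Round 3: Ben 26, Grace 11, Uma 20. Grace eliminated.
Round 4: Ben 26, Uma 31. Uma has a majority (≥29).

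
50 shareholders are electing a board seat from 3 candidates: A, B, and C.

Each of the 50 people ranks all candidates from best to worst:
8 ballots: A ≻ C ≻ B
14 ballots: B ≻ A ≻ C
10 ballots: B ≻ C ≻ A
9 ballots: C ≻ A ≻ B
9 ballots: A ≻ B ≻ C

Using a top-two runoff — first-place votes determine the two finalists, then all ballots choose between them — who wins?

Round 1 first-place votes: A 17, B 24, C 9. B and A advance.
Runoff: B is ranked above A on 24 ballots, A above B on 26.

A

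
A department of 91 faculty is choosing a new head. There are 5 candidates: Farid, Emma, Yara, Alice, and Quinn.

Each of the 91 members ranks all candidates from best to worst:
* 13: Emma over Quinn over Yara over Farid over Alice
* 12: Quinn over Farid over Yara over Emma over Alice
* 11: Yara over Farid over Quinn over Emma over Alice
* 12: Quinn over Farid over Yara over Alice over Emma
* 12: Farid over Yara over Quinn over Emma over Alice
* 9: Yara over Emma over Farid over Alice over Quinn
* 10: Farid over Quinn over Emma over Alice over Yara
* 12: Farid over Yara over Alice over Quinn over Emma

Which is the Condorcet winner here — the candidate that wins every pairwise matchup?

Farid vs Emma: 69–22
Farid vs Yara: 58–33
Farid vs Alice: 91–0
Farid vs Quinn: 54–37
Farid beats every other candidate.

Farid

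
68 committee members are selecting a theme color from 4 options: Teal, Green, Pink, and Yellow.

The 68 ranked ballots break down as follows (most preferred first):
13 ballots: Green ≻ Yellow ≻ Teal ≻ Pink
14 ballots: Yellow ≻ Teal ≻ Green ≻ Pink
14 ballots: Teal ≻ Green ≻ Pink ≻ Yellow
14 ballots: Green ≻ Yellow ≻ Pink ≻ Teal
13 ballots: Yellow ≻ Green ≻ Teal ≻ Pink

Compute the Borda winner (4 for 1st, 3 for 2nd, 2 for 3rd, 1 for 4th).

Green

Teal: 13×2 + 14×3 + 14×4 + 14×1 + 13×2 = 164
Green: 13×4 + 14×2 + 14×3 + 14×4 + 13×3 = 217
Pink: 13×1 + 14×1 + 14×2 + 14×2 + 13×1 = 96
Yellow: 13×3 + 14×4 + 14×1 + 14×3 + 13×4 = 203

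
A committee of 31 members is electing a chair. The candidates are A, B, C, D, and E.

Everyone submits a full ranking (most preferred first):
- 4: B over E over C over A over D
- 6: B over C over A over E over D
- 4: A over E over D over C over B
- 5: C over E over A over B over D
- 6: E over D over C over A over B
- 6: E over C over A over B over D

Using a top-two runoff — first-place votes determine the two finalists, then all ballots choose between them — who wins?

E

Round 1 first-place votes: A 4, B 10, C 5, D 0, E 12. E and B advance.
Runoff: E is ranked above B on 21 ballots, B above E on 10.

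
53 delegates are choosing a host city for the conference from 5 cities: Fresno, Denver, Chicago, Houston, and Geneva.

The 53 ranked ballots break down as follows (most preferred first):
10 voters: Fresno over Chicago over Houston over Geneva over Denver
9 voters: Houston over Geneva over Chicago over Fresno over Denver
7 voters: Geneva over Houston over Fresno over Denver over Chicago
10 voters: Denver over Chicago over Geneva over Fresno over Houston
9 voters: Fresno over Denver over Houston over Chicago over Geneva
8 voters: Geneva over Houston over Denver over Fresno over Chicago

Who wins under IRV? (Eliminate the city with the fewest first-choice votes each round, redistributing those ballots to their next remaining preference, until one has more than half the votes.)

Geneva

Round 1: Fresno 19, Denver 10, Chicago 0, Houston 9, Geneva 15. Chicago eliminated.
Round 2: Fresno 19, Denver 10, Houston 9, Geneva 15. Houston eliminated.
Round 3: Fresno 19, Denver 10, Geneva 24. Denver eliminated.
Round 4: Fresno 19, Geneva 34. Geneva has a majority (≥27).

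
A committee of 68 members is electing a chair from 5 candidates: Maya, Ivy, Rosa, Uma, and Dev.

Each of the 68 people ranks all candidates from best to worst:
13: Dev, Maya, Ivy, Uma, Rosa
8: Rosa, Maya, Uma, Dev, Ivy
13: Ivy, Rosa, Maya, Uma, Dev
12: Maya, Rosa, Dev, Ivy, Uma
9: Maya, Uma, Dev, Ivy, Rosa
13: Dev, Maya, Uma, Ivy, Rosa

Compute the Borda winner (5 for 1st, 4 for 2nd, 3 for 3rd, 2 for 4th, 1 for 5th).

Maya: 13×4 + 8×4 + 13×3 + 12×5 + 9×5 + 13×4 = 280
Ivy: 13×3 + 8×1 + 13×5 + 12×2 + 9×2 + 13×2 = 180
Rosa: 13×1 + 8×5 + 13×4 + 12×4 + 9×1 + 13×1 = 175
Uma: 13×2 + 8×3 + 13×2 + 12×1 + 9×4 + 13×3 = 163
Dev: 13×5 + 8×2 + 13×1 + 12×3 + 9×3 + 13×5 = 222

Maya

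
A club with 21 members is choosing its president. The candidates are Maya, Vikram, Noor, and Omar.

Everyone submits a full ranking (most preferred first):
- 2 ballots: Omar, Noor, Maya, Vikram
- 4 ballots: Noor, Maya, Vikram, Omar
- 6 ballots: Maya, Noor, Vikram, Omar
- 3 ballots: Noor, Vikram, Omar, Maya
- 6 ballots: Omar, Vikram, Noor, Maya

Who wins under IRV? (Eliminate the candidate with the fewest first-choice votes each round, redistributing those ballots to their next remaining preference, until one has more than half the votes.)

Noor

Round 1: Maya 6, Vikram 0, Noor 7, Omar 8. Vikram eliminated.
Round 2: Maya 6, Noor 7, Omar 8. Maya eliminated.
Round 3: Noor 13, Omar 8. Noor has a majority (≥11).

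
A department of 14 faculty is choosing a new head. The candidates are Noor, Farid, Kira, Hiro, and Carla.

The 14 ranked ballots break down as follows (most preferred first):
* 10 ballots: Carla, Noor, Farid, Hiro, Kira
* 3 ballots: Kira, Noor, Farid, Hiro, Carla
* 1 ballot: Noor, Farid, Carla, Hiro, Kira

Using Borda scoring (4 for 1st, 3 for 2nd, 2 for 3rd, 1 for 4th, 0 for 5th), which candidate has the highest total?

Noor

Noor: 10×3 + 3×3 + 1×4 = 43
Farid: 10×2 + 3×2 + 1×3 = 29
Kira: 10×0 + 3×4 + 1×0 = 12
Hiro: 10×1 + 3×1 + 1×1 = 14
Carla: 10×4 + 3×0 + 1×2 = 42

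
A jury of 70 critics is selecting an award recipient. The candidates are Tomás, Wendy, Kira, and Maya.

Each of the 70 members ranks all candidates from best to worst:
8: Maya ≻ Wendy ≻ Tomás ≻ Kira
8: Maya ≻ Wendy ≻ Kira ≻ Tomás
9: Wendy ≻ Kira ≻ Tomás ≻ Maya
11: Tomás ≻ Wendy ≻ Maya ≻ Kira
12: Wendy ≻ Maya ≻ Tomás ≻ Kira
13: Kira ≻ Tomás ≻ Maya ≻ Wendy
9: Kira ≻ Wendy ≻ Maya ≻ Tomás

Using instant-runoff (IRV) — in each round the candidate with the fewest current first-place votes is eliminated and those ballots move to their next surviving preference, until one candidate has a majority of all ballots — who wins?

Wendy

Round 1: Tomás 11, Wendy 21, Kira 22, Maya 16. Tomás eliminated.
Round 2: Wendy 32, Kira 22, Maya 16. Maya eliminated.
Round 3: Wendy 48, Kira 22. Wendy has a majority (≥36).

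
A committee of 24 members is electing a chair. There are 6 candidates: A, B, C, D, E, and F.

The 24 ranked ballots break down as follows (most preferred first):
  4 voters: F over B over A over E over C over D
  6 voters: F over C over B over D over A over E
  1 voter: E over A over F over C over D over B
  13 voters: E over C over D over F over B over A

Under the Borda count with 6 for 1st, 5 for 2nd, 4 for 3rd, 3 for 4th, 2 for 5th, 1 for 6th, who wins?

A: 4×4 + 6×2 + 1×5 + 13×1 = 46
B: 4×5 + 6×4 + 1×1 + 13×2 = 71
C: 4×2 + 6×5 + 1×3 + 13×5 = 106
D: 4×1 + 6×3 + 1×2 + 13×4 = 76
E: 4×3 + 6×1 + 1×6 + 13×6 = 102
F: 4×6 + 6×6 + 1×4 + 13×3 = 103

C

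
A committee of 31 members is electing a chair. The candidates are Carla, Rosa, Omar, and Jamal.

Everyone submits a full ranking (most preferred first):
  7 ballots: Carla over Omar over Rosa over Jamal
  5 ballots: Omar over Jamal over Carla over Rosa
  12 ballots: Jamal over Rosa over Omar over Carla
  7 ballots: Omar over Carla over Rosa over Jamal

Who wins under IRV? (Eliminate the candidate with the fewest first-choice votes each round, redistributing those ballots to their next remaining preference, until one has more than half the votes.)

Round 1: Carla 7, Rosa 0, Omar 12, Jamal 12. Rosa eliminated.
Round 2: Carla 7, Omar 12, Jamal 12. Carla eliminated.
Round 3: Omar 19, Jamal 12. Omar has a majority (≥16).

Omar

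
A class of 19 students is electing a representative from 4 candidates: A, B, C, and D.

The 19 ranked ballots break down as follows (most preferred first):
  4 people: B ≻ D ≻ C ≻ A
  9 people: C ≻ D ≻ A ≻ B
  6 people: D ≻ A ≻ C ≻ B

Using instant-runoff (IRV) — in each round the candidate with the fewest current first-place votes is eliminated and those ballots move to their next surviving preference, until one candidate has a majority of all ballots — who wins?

Round 1: A 0, B 4, C 9, D 6. A eliminated.
Round 2: B 4, C 9, D 6. B eliminated.
Round 3: C 9, D 10. D has a majority (≥10).

D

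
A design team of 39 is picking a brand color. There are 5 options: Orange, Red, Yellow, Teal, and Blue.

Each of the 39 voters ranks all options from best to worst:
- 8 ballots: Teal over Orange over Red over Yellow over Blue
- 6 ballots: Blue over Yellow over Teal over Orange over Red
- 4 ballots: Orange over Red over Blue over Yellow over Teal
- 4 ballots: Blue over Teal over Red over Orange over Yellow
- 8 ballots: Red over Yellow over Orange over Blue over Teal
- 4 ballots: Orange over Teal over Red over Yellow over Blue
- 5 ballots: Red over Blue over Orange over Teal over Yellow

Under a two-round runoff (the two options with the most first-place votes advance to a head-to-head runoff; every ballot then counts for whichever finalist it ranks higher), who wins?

Round 1 first-place votes: Orange 8, Red 13, Yellow 0, Teal 8, Blue 10. Red and Blue advance.
Runoff: Red is ranked above Blue on 29 ballots, Blue above Red on 10.

Red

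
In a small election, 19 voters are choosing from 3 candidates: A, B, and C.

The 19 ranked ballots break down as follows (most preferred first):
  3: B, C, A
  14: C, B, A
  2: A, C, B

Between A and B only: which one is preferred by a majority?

B

A is ranked above B on 2 ballots; B above A on 17.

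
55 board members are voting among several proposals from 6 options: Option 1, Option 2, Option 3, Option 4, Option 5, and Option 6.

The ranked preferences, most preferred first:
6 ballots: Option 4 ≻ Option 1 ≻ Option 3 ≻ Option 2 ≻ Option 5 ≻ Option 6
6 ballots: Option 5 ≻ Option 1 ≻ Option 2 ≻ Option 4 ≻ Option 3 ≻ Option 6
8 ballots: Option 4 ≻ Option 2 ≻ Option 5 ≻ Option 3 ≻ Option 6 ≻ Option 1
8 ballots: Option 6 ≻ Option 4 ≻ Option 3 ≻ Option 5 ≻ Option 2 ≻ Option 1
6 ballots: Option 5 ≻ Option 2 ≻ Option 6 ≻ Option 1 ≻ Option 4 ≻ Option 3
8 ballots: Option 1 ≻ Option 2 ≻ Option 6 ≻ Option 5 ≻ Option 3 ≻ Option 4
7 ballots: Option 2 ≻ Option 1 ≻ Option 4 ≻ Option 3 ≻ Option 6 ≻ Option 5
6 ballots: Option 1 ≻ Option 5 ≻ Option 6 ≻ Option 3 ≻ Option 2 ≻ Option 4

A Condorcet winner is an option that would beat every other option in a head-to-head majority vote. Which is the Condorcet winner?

Option 2 vs Option 1: 29–26
Option 2 vs Option 3: 35–20
Option 2 vs Option 4: 33–22
Option 2 vs Option 5: 29–26
Option 2 vs Option 6: 41–14
Option 2 beats every other option.

Option 2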